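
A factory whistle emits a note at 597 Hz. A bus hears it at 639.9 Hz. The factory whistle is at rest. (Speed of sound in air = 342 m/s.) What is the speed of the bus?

f' > f, so the bus is approaching.
f' = f · (v + v_o)/v ⇒ v_o = v · |f'/f − 1|.
v_o = 342 × |639.9/597 − 1| = 342 × 0.07186 ≈ 24.6 m/s.

24.6 m/s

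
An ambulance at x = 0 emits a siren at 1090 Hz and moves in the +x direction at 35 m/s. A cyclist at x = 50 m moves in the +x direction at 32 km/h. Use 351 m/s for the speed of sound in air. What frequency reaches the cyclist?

32 km/h = 8.889 m/s.
The observer lies on the +x side, so the source is heading toward the observer and the observer is heading away from the source.
Both move, so f' = f · (v − v_o)/(v − v_s).
f' = 1090 × (351 − 8.889)/(351 − 35) = 1090 × 342.11/316 ≈ 1180 Hz.

1180 Hz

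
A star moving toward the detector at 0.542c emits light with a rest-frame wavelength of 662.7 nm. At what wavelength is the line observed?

361.2 nm

Relativistic Doppler for wavelength: λ' = λ₀ · √((1 − β)/(1 + β)).
λ' = 662.7 × √(0.4580/1.5420) = 662.7 × 0.54499 ≈ 361.2 nm.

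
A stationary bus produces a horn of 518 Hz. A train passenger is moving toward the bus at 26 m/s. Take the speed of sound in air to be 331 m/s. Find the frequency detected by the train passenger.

559 Hz

Moving observer, stationary source: f' = f · (v + v_o)/v.
f' = 518 × (331 + 26)/331 = 518 × 357/331 ≈ 559 Hz.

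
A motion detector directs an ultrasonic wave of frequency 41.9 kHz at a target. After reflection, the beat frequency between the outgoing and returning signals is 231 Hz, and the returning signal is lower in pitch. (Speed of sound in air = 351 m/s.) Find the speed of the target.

0.97 m/s

Double Doppler shift off a moving reflector: f₂ = f₀ · (v + u)/(v − u) (u > 0 toward emitter).
Returning signal is lower, so f₂ = f₀ − Δf = 41900 − 231 = 41669 Hz.
Rearranging, u = v · (f₂ − f₀)/(f₂ + f₀) = 351 × -231/83569 ≈ -0.97 m/s.
So the target is moving at 0.97 m/s away from the emitter.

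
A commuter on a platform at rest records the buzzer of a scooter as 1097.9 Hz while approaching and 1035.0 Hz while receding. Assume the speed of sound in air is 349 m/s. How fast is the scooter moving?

f₁/f₂ = (v + v_s)/(v − v_s), so v_s = v · (f₁ − f₂)/(f₁ + f₂).
v_s = 349 × (1097.9 − 1035.0)/(1097.9 + 1035.0) = 349 × 62.9/2132.9 ≈ 10.3 m/s.

10.3 m/s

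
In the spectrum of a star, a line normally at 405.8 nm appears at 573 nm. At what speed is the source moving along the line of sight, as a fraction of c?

0.332

λ'/λ₀ = 1.4120 > 1 (redshift), so the source is receding.
λ'/λ₀ = √((1 + β)/(1 − β)) for a receding source ⇒ β = (r² − 1)/(r² + 1) with r = λ'/λ₀.
β = (1.9938 − 1)/(1.9938 + 1) ≈ 0.332.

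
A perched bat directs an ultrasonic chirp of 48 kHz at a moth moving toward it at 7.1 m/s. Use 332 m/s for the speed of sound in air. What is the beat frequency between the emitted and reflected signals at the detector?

The moth first receives the wave as a moving observer: f₁ = f₀ · (v + u)/v = 48 × (332 + 7.1)/332 ≈ 49.03 kHz.
The reflection then acts as a moving source: f₂ = f₁ · v/(v − u) ≈ 50.10 kHz.
Equivalently f₂ = f₀ · (v + u)/(v − u).
Beat frequency (with f₀ = 48000 Hz): |f₂ − f₀| = 2u·f₀/(v − u) = 2 × 7.1 × 48000/324.9 ≈ 2098 Hz.

2098 Hz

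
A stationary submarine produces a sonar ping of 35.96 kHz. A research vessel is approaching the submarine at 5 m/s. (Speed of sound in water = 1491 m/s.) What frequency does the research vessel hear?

36.1 kHz

Only the observer moves, toward the source, so f' = f · (v + v_o)/v.
f' = 35.96 × (1491 + 5)/1491 = 35.96 × 1496/1491 ≈ 36.1 kHz.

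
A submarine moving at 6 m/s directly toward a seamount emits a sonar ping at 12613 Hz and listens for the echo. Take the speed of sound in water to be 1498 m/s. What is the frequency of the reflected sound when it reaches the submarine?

The seamount receives the sound from a moving source: f₁ = f₀ · v/(v − v_e) = 12613 × 1498/1492 ≈ 12664 Hz.
On the return leg the submarine is a moving observer: f₂ = f₁ · (v + v_e)/v = 12664 × 1504/1498 ≈ 12714 Hz.

12714 Hz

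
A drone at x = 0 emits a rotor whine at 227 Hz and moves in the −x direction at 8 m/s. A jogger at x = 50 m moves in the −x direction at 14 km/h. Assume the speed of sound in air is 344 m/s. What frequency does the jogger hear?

224 Hz

14 km/h = 3.889 m/s.
The observer lies on the +x side, so the source is heading away from the observer and the observer is heading toward the source.
General Doppler shift: f' = f · (v + v_o)/(v + v_s).
f' = 227 × (344 + 3.889)/(344 + 8) = 227 × 347.89/352 ≈ 224 Hz.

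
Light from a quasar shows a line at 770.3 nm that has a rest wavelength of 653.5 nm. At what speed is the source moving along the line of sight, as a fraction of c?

λ'/λ₀ = 1.1787 > 1 (redshift), so the source is receding.
λ'/λ₀ = √((1 + β)/(1 − β)) for a receding source ⇒ β = (r² − 1)/(r² + 1) with r = λ'/λ₀.
β = (1.3894 − 1)/(1.3894 + 1) ≈ 0.163.

0.163c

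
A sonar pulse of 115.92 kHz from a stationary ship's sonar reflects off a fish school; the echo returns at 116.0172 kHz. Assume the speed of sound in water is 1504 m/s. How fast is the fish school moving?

Double Doppler shift off a moving reflector: f₂ = f₀ · (v + u)/(v − u) (u > 0 toward emitter).
Rearranging, u = v · (f₂ − f₀)/(f₂ + f₀) = 1504 × 0.0972/231.9372 ≈ 0.63 m/s.
So the fish school is moving at 0.63 m/s toward the emitter.

0.63 m/s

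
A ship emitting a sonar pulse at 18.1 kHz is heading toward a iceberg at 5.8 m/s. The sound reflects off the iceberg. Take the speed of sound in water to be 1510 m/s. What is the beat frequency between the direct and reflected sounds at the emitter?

140 Hz

The iceberg receives the sound from a moving source: f₁ = f₀ · v/(v − v_e) = 18.1 × 1510/1504.2 ≈ 18.1698 kHz.
On the return leg the ship is a moving observer: f₂ = f₁ · (v + v_e)/v = 18.1698 × 1515.8/1510 ≈ 18.2396 kHz.
Beat against the emitted tone (with f₀ = 18100 Hz): |f₂ − f₀| = 2v_e·f₀/(v − v_e) = 2 × 5.8 × 18100/1504.2 ≈ 140 Hz.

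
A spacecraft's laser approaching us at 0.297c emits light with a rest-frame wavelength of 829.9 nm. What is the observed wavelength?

Relativistic Doppler for wavelength: λ' = λ₀ · √((1 − β)/(1 + β)).
λ' = 829.9 × √(0.7030/1.2970) = 829.9 × 0.73622 ≈ 611.0 nm.

611.0 nm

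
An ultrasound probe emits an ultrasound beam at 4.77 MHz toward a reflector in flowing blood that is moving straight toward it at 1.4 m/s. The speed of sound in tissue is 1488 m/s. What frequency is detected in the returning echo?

The reflector in flowing blood first receives the wave as a moving observer: f₁ = f₀ · (v + u)/v = 4.77 × (1488 + 1.4)/1488 ≈ 4.774 MHz.
On reflection it acts as a source moving toward the stationary detector: f₂ = f₁ · v/(v − u) = 4.774 × 1488/1486.6 ≈ 4.779 MHz.
Equivalently f₂ = f₀ · (v + u)/(v − u).

4.779 MHz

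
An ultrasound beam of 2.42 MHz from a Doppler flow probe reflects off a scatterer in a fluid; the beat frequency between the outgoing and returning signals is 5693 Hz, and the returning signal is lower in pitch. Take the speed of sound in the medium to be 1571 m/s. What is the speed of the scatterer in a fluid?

1.85 m/s

Double Doppler shift off a moving reflector: f₂ = f₀ · (v + u)/(v − u) (u > 0 toward emitter).
Returning signal is lower, so f₂ = f₀ − Δf = 2420000 − 5693 = 2414307 Hz.
Rearranging, u = v · (f₂ − f₀)/(f₂ + f₀) = 1571 × -5693/4834307 ≈ -1.85 m/s.
So the scatterer in a fluid is moving at 1.85 m/s away from the emitter.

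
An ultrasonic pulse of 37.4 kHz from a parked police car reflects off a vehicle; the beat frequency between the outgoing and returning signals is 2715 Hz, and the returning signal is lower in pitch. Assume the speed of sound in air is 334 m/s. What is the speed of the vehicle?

12.6 m/s

Double Doppler shift off a moving reflector: f₂ = f₀ · (v + u)/(v − u) (u > 0 toward emitter).
Returning signal is lower, so f₂ = f₀ − Δf = 37400 − 2715 = 34685 Hz.
Rearranging, u = v · (f₂ − f₀)/(f₂ + f₀) = 334 × -2715/72085 ≈ -12.6 m/s.
So the vehicle is moving at 12.6 m/s away from the emitter.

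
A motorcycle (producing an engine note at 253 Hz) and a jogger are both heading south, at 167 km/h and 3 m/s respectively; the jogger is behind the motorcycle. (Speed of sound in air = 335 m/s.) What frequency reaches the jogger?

167 km/h = 46.39 m/s.
The jogger is behind, so the motorcycle is moving away from it while the jogger is moving toward the motorcycle.
General Doppler shift: f' = f · (v + v_o)/(v + v_s).
f' = 253 × (335 + 3)/(335 + 46.39) = 253 × 338/381.39 ≈ 224 Hz.

224 Hz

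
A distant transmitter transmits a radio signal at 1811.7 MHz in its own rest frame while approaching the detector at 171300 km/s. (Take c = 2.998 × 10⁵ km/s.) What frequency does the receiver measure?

3468.9 MHz

β = v/c = 171300/299800 = 0.5714.
Relativistic Doppler for frequency: f' = f₀ · √((1 + β)/(1 − β)).
f' = 1811.7 × √(1.5714/0.4286) = 1811.7 × 1.91472 ≈ 3468.9 MHz.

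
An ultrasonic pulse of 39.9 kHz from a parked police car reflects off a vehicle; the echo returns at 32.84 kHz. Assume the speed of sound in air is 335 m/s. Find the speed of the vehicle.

33 m/s

Double Doppler shift off a moving reflector: f₂ = f₀ · (v + u)/(v − u) (u > 0 toward emitter).
Rearranging, u = v · (f₂ − f₀)/(f₂ + f₀) = 335 × -7.06/72.74 ≈ -33 m/s.
So the vehicle is moving at 33 m/s away from the emitter.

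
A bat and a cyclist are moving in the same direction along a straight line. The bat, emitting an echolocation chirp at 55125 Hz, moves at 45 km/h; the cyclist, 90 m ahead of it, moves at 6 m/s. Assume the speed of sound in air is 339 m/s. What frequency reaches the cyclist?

45 km/h = 12.5 m/s.
The cyclist is ahead, so the bat is moving toward it while the cyclist is moving away from the bat.
With source approaching and observer receding, f' = f · (v − v_o)/(v − v_s).
f' = 55125 × (339 − 6)/(339 − 12.5) = 55125 × 333/326.5 ≈ 56222 Hz.

56222 Hz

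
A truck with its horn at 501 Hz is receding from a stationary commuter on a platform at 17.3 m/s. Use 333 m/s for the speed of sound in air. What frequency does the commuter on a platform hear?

Only the source moves, away from the listener, so f' = f · v/(v + v_s).
f' = 501 × 333/(333 + 17.3) = 501 × 333/350.3 ≈ 476 Hz.

476 Hz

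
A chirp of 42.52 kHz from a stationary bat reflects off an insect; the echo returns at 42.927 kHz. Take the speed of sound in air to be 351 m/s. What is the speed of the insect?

Double Doppler shift off a moving reflector: f₂ = f₀ · (v + u)/(v − u) (u > 0 toward emitter).
Rearranging, u = v · (f₂ − f₀)/(f₂ + f₀) = 351 × 0.407/85.447 ≈ 1.67 m/s.
So the insect is moving at 1.67 m/s toward the emitter.

1.67 m/s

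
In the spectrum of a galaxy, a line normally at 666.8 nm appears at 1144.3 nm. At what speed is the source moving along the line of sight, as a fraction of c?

0.493c

λ'/λ₀ = 1.7161 > 1 (redshift), so the source is receding.
λ'/λ₀ = √((1 + β)/(1 − β)) for a receding source ⇒ β = (r² − 1)/(r² + 1) with r = λ'/λ₀.
β = (2.9450 − 1)/(2.9450 + 1) ≈ 0.493.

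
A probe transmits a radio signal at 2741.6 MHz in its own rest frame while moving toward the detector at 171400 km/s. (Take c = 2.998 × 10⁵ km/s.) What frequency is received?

β = v/c = 171400/299800 = 0.5717.
Relativistic Doppler for frequency: f' = f₀ · √((1 + β)/(1 − β)).
f' = 2741.6 × √(1.5717/0.4283) = 2741.6 × 1.91567 ≈ 5252.0 MHz.

5252.0 MHz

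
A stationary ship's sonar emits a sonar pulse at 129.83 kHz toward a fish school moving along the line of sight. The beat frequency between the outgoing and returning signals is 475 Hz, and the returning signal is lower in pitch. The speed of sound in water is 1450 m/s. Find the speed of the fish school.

Double Doppler shift off a moving reflector: f₂ = f₀ · (v + u)/(v − u) (u > 0 toward emitter).
Returning signal is lower, so f₂ = f₀ − Δf = 129830 − 475 = 129355 Hz.
Rearranging, u = v · (f₂ − f₀)/(f₂ + f₀) = 1450 × -475/259185 ≈ -2.66 m/s.
So the fish school is moving at 2.66 m/s away from the emitter.

2.66 m/s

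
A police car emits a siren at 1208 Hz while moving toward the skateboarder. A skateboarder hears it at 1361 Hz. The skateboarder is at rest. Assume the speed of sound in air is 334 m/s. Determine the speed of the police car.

38 m/s

f' = f · v/(v − v_s) ⇒ v_s = v · |1 − f/f'|.
v_s = 334 × |1 − 1208/1361| = 334 × 0.1124 ≈ 38 m/s.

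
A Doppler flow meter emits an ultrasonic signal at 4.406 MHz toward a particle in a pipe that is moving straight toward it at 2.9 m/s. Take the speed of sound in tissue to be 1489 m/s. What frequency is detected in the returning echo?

4.423 MHz

At the particle in a pipe (a moving observer), f₁ = f₀ · (v + u)/v = 4.406 × 1491.9/1489 ≈ 4.415 MHz.
The reflection then acts as a moving source: f₂ = f₁ · v/(v − u) ≈ 4.423 MHz.
Equivalently f₂ = f₀ · (v + u)/(v − u).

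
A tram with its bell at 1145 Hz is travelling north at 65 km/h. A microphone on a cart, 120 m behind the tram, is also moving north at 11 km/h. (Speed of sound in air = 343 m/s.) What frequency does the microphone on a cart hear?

1097 Hz

65 km/h = 18.06 m/s; 11 km/h = 3.056 m/s.
The microphone on a cart is behind, so the tram is moving away from it while the microphone on a cart is moving toward the tram.
General Doppler shift: f' = f · (v + v_o)/(v + v_s).
f' = 1145 × (343 + 3.056)/(343 + 18.06) = 1145 × 346.06/361.06 ≈ 1097 Hz.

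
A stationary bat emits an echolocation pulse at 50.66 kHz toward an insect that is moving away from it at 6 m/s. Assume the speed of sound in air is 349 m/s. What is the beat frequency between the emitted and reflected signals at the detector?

1712 Hz

The insect first receives the wave as a moving observer: f₁ = f₀ · (v − u)/v = 50.66 × (349 − 6)/349 ≈ 49.789 kHz.
On reflection it acts as a source moving away from the stationary detector: f₂ = f₁ · v/(v + u) = 49.789 × 349/355 ≈ 48.948 kHz.
Equivalently f₂ = f₀ · (v − u)/(v + u).
Beat frequency (with f₀ = 50660 Hz): |f₂ − f₀| = 2u·f₀/(v + u) = 2 × 6 × 50660/355 ≈ 1712 Hz.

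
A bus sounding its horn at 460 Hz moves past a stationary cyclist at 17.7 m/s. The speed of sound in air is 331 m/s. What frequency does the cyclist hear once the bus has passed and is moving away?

437 Hz

Receding: f₂ = f · v/(v + v_s) = 460 × 331/348.7 ≈ 437 Hz.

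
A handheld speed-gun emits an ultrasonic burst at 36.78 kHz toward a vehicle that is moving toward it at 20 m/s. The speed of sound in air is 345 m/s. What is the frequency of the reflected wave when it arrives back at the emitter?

41.3 kHz

At the vehicle (a moving observer), f₁ = f₀ · (v + u)/v = 36.78 × 365/345 ≈ 38.9 kHz.
On reflection it acts as a source moving toward the stationary detector: f₂ = f₁ · v/(v − u) = 38.9 × 345/325 ≈ 41.3 kHz.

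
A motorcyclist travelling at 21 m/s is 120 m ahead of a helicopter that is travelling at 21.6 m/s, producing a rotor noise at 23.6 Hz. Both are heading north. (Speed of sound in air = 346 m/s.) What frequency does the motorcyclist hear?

The motorcyclist is ahead, so the helicopter is moving toward it while the motorcyclist is moving away from the helicopter.
With source approaching and observer receding, f' = f · (v − v_o)/(v − v_s).
f' = 23.6 × (346 − 21)/(346 − 21.6) = 23.6 × 325/324.4 ≈ 23.6 Hz.

23.6 Hz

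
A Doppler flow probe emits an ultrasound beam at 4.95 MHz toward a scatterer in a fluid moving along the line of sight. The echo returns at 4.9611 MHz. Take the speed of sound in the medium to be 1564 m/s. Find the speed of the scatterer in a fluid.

1.75 m/s

Double Doppler shift off a moving reflector: f₂ = f₀ · (v + u)/(v − u) (u > 0 toward emitter).
Rearranging, u = v · (f₂ − f₀)/(f₂ + f₀) = 1564 × 0.0111/9.9111 ≈ 1.75 m/s.
So the scatterer in a fluid is moving at 1.75 m/s toward the emitter.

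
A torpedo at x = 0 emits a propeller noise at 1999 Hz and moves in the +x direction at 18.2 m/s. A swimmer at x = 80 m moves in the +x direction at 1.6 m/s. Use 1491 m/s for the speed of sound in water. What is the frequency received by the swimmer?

The observer lies on the +x side, so the source is heading toward the observer and the observer is heading away from the source.
With source approaching and observer receding, f' = f · (v − v_o)/(v − v_s).
f' = 1999 × (1491 − 1.6)/(1491 − 18.2) = 1999 × 1489.4/1472.8 ≈ 2022 Hz.

2022 Hz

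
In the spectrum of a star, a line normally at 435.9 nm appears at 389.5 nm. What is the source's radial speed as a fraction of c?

0.112

λ'/λ₀ = 0.8936 < 1 (blueshift), so the source is approaching.
λ'/λ₀ = √((1 − β)/(1 + β)) for an approaching source ⇒ β = (1 − r²)/(1 + r²) with r = λ'/λ₀.
β = (1 − 0.7984)/(1 + 0.7984) ≈ 0.112.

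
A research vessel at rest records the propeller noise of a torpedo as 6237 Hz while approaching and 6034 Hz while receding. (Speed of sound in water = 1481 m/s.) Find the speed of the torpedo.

24.5 m/s

f₁/f₂ = (v + v_s)/(v − v_s), so v_s = v · (f₁ − f₂)/(f₁ + f₂).
v_s = 1481 × (6237 − 6034)/(6237 + 6034) = 1481 × 203/12271 ≈ 24.5 m/s.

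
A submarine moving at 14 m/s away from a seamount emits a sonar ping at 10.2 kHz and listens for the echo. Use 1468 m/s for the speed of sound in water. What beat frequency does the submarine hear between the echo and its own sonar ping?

193 Hz

The seamount receives the sound from a moving source: f₁ = f₀ · v/(v + v_e) = 10.2 × 1468/1482 ≈ 10.1036 kHz.
On the return leg the submarine is a moving observer: f₂ = f₁ · (v − v_e)/v = 10.1036 × 1454/1468 ≈ 10.0073 kHz.
Equivalently f₂ = f₀ · (v − v_e)/(v + v_e).
Beat against the emitted tone (with f₀ = 10200 Hz): |f₂ − f₀| = 2v_e·f₀/(v + v_e) = 2 × 14 × 10200/1482 ≈ 193 Hz.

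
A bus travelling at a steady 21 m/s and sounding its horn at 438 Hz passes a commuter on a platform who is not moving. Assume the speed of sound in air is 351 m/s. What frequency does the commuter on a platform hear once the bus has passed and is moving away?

Receding: f₂ = f · v/(v + v_s) = 438 × 351/372 ≈ 413 Hz.

413 Hz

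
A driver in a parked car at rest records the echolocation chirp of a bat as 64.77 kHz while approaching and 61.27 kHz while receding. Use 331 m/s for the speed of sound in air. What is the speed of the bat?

f₁/f₂ = (v + v_s)/(v − v_s), so v_s = v · (f₁ − f₂)/(f₁ + f₂).
v_s = 331 × (64.77 − 61.27)/(64.77 + 61.27) = 331 × 3.50/126.04 ≈ 9.2 m/s.

9.2 m/s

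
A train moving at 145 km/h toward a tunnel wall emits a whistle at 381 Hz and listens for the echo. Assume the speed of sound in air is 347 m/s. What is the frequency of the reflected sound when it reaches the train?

481 Hz

145 km/h = 40.28 m/s.
The tunnel wall receives the sound from a moving source: f₁ = f₀ · v/(v − v_e) = 381 × 347/306.72 ≈ 431 Hz.
On the return leg the train is a moving observer: f₂ = f₁ · (v + v_e)/v = 431 × 387.28/347 ≈ 481 Hz.
Equivalently f₂ = f₀ · (v + v_e)/(v − v_e).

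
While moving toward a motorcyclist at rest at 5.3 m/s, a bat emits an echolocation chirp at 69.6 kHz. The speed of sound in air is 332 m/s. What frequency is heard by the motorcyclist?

70.7 kHz

Moving source, stationary observer: f' = f · v/(v − v_s) since the source is approaching.
f' = 69.6 × 332/(332 − 5.3) = 69.6 × 332/326.7 ≈ 70.7 kHz.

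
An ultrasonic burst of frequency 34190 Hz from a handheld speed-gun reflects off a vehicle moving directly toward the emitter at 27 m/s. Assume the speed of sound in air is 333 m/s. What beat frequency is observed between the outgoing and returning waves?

6034 Hz

At the vehicle (a moving observer), f₁ = f₀ · (v + u)/v = 34190 × 360/333 ≈ 36962 Hz.
On reflection it acts as a source moving toward the stationary detector: f₂ = f₁ · v/(v − u) = 36962 × 333/306 ≈ 40224 Hz.
Equivalently f₂ = f₀ · (v + u)/(v − u).
Beat frequency: |f₂ − f₀| = 2u·f₀/(v − u) = 2 × 27 × 34190/306 ≈ 6034 Hz.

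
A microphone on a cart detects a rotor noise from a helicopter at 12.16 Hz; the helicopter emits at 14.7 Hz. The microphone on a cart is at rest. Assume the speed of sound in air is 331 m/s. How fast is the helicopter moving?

f' < f, so the helicopter is receding.
f' = f · v/(v + v_s) ⇒ v_s = v · |1 − f/f'|.
v_s = 331 × |1 − 14.7/12.16| = 331 × 0.2089 ≈ 69 m/s.

69 m/s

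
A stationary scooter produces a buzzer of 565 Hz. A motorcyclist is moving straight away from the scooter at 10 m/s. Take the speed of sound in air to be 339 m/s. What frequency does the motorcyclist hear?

548 Hz

Moving observer, stationary source: f' = f · (v − v_o)/v.
f' = 565 × (339 − 10)/339 = 565 × 329/339 ≈ 548 Hz.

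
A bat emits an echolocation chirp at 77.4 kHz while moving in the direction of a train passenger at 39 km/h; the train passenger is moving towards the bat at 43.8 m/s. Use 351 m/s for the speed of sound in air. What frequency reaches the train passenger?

89.8 kHz

39 km/h = 10.83 m/s.
With source approaching and observer approaching, f' = f · (v + v_o)/(v − v_s).
f' = 77.4 × (351 + 43.8)/(351 − 10.83) = 77.4 × 394.8/340.17 ≈ 89.8 kHz.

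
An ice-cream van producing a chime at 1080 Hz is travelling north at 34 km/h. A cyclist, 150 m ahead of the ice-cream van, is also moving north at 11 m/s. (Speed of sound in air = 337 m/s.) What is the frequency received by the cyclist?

1075 Hz

34 km/h = 9.444 m/s.
The cyclist is ahead, so the ice-cream van is moving toward it while the cyclist is moving away from the ice-cream van.
General Doppler shift: f' = f · (v − v_o)/(v − v_s).
f' = 1080 × (337 − 11)/(337 − 9.444) = 1080 × 326/327.56 ≈ 1075 Hz.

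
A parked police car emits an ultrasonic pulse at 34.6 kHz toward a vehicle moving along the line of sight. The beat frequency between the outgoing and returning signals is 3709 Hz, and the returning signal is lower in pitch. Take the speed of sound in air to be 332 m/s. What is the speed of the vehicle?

18.8 m/s

Double Doppler shift off a moving reflector: f₂ = f₀ · (v + u)/(v − u) (u > 0 toward emitter).
Returning signal is lower, so f₂ = f₀ − Δf = 34600 − 3709 = 30891 Hz.
Rearranging, u = v · (f₂ − f₀)/(f₂ + f₀) = 332 × -3709/65491 ≈ -18.8 m/s.
So the vehicle is moving at 18.8 m/s away from the emitter.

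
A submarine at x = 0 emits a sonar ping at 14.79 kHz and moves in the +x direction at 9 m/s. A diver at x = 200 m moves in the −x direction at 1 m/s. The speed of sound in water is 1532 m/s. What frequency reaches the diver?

14.89 kHz

The observer lies on the +x side, so the source is heading toward the observer and the observer is heading toward the source.
General Doppler shift: f' = f · (v + v_o)/(v − v_s).
f' = 14.79 × (1532 + 1)/(1532 − 9) = 14.79 × 1533/1523 ≈ 14.89 kHz.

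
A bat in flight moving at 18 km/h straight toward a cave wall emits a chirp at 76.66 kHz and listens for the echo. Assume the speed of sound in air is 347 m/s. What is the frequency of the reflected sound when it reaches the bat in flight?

18 km/h = 5 m/s.
The cave wall receives the sound from a moving source: f₁ = f₀ · v/(v − v_e) = 76.66 × 347/342 ≈ 77.8 kHz.
On the return leg the bat in flight is a moving observer: f₂ = f₁ · (v + v_e)/v = 77.8 × 352/347 ≈ 78.9 kHz.
Equivalently f₂ = f₀ · (v + v_e)/(v − v_e).

78.9 kHz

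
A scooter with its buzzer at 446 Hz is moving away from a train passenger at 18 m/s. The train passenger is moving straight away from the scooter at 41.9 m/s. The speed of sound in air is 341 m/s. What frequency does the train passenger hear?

With source receding and observer receding, f' = f · (v − v_o)/(v + v_s).
f' = 446 × (341 − 41.9)/(341 + 18) = 446 × 299.1/359 ≈ 372 Hz.

372 Hz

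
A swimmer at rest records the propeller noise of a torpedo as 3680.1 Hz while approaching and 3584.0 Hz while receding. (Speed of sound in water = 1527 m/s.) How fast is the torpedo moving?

20.2 m/s

f₁/f₂ = (v + v_s)/(v − v_s), so v_s = v · (f₁ − f₂)/(f₁ + f₂).
v_s = 1527 × (3680.1 − 3584.0)/(3680.1 + 3584.0) = 1527 × 96.1/7264.1 ≈ 20.2 m/s.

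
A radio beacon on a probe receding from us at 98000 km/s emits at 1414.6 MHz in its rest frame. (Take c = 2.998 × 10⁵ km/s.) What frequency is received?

β = v/c = 98000/299800 = 0.3269.
Relativistic Doppler for frequency: f' = f₀ · √((1 − β)/(1 + β)).
f' = 1414.6 × √(0.6731/1.3269) = 1414.6 × 0.71224 ≈ 1007.5 MHz.

1007.5 MHz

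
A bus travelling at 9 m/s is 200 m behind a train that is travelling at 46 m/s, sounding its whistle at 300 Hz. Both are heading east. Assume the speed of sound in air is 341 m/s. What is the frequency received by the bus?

The bus is behind, so the train is moving away from it while the bus is moving toward the train.
General Doppler shift: f' = f · (v + v_o)/(v + v_s).
f' = 300 × (341 + 9)/(341 + 46) = 300 × 350/387 ≈ 271 Hz.

271 Hz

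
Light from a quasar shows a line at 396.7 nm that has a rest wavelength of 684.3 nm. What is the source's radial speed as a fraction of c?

λ'/λ₀ = 0.5797 < 1 (blueshift), so the source is approaching.
λ'/λ₀ = √((1 − β)/(1 + β)) for an approaching source ⇒ β = (1 − r²)/(1 + r²) with r = λ'/λ₀.
β = (1 − 0.3361)/(1 + 0.3361) ≈ 0.497.

0.497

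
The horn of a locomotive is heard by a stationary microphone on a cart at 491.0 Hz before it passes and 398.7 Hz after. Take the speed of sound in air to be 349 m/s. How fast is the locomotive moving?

36 m/s

f₁/f₂ = (v + v_s)/(v − v_s), so v_s = v · (f₁ − f₂)/(f₁ + f₂).
v_s = 349 × (491.0 − 398.7)/(491.0 + 398.7) = 349 × 92.3/889.7 ≈ 36 m/s.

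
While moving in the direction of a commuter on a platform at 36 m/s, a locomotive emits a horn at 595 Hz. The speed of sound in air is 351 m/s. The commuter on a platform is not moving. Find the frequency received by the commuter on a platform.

With the source moving toward a stationary observer, f' = f · v/(v − v_s).
f' = 595 × 351/(351 − 36) = 595 × 351/315 ≈ 663 Hz.

663 Hz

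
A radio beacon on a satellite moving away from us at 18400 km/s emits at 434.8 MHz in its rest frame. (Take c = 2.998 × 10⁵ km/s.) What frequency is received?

β = v/c = 18400/299800 = 0.0614.
Relativistic Doppler for frequency: f' = f₀ · √((1 − β)/(1 + β)).
f' = 434.8 × √(0.9386/1.0614) = 434.8 × 0.94040 ≈ 408.9 MHz.

408.9 MHz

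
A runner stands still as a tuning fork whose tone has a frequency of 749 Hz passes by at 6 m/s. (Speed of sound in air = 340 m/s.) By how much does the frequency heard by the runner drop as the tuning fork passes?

Approaching: f₁ = f · v/(v − v_s) = 749 × 340/334 ≈ 762.5 Hz.
Receding: f₂ = f · v/(v + v_s) = 749 × 340/346 ≈ 736.0 Hz.
Drop: f₁ − f₂ = 2f·v·v_s/(v² − v_s²) = 2 × 749 × 340 × 6/(340² − 6²) ≈ 26.4 Hz.

26.4 Hz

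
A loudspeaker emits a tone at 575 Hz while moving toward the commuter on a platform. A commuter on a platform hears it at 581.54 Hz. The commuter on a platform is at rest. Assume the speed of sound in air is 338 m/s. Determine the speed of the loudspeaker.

f' = f · v/(v − v_s) ⇒ v_s = v · |1 − f/f'|.
v_s = 338 × |1 − 575/581.54| = 338 × 0.01125 ≈ 3.8 m/s.

3.8 m/s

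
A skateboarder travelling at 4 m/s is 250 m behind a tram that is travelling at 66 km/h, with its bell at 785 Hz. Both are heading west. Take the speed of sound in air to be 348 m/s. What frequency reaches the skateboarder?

754 Hz

66 km/h = 18.33 m/s.
The skateboarder is behind, so the tram is moving away from it while the skateboarder is moving toward the tram.
Both move, so f' = f · (v + v_o)/(v + v_s).
f' = 785 × (348 + 4)/(348 + 18.33) = 785 × 352/366.33 ≈ 754 Hz.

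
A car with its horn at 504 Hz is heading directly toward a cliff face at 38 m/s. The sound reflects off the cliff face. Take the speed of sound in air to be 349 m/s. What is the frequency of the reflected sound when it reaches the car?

627 Hz

The cliff face receives the sound from a moving source: f₁ = f₀ · v/(v − v_e) = 504 × 349/311 ≈ 566 Hz.
On the return leg the car is a moving observer: f₂ = f₁ · (v + v_e)/v = 566 × 387/349 ≈ 627 Hz.
Equivalently f₂ = f₀ · (v + v_e)/(v − v_e).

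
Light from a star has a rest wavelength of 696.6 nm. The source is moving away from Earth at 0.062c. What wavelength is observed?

741.2 nm

Relativistic Doppler for wavelength: λ' = λ₀ · √((1 + β)/(1 − β)).
λ' = 696.6 × √(1.0620/0.9380) = 696.6 × 1.06405 ≈ 741.2 nm.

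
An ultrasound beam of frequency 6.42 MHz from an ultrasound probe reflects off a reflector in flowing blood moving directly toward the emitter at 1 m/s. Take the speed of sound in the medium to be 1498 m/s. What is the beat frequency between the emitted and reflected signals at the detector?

8577 Hz

At the reflector in flowing blood (a moving observer), f₁ = f₀ · (v + u)/v = 6.42 × 1499/1498 ≈ 6.42429 MHz.
The reflection then acts as a moving source: f₂ = f₁ · v/(v − u) ≈ 6.42858 MHz.
Beat frequency (with f₀ = 6420000 Hz): |f₂ − f₀| = 2u·f₀/(v − u) = 2 × 1 × 6420000/1497 ≈ 8577 Hz.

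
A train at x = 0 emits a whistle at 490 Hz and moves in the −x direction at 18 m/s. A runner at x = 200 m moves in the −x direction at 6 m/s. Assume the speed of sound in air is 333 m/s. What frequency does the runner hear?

473 Hz

The observer lies on the +x side, so the source is heading away from the observer and the observer is heading toward the source.
General Doppler shift: f' = f · (v + v_o)/(v + v_s).
f' = 490 × (333 + 6)/(333 + 18) = 490 × 339/351 ≈ 473 Hz.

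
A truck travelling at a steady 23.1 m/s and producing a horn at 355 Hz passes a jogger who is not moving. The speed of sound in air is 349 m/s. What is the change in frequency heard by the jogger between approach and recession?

Approaching: f₁ = f · v/(v − v_s) = 355 × 349/325.9 ≈ 380.2 Hz.
Receding: f₂ = f · v/(v + v_s) = 355 × 349/372.1 ≈ 333.0 Hz.
Drop: f₁ − f₂ = 2f·v·v_s/(v² − v_s²) = 2 × 355 × 349 × 23.1/(349² − 23.1²) ≈ 47.2 Hz.

47.2 Hz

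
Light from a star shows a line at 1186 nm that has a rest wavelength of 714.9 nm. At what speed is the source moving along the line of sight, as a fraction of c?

λ'/λ₀ = 1.6590 > 1 (redshift), so the source is receding.
λ'/λ₀ = √((1 + β)/(1 − β)) for a receding source ⇒ β = (r² − 1)/(r² + 1) with r = λ'/λ₀.
β = (2.7522 − 1)/(2.7522 + 1) ≈ 0.467.

0.467c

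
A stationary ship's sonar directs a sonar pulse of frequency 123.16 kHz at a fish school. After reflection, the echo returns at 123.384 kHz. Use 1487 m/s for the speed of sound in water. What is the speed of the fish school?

Double Doppler shift off a moving reflector: f₂ = f₀ · (v + u)/(v − u) (u > 0 toward emitter).
Rearranging, u = v · (f₂ − f₀)/(f₂ + f₀) = 1487 × 0.224/246.544 ≈ 1.35 m/s.
So the fish school is moving at 1.35 m/s toward the emitter.

1.35 m/s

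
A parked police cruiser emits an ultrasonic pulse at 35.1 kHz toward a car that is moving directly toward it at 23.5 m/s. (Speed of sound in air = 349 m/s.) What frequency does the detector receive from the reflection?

The car first receives the wave as a moving observer: f₁ = f₀ · (v + u)/v = 35.1 × (349 + 23.5)/349 ≈ 37.5 kHz.
The reflection then acts as a moving source: f₂ = f₁ · v/(v − u) ≈ 40.2 kHz.

40.2 kHz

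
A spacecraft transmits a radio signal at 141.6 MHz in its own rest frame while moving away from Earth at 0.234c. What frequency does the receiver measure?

Relativistic Doppler for frequency: f' = f₀ · √((1 − β)/(1 + β)).
f' = 141.6 × √(0.7660/1.2340) = 141.6 × 0.78787 ≈ 111.6 MHz.

111.6 MHz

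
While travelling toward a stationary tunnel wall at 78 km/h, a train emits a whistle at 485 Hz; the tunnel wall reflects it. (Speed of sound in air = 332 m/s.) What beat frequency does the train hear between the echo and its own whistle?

78 km/h = 21.67 m/s.
The tunnel wall receives the sound from a moving source: f₁ = f₀ · v/(v − v_e) = 485 × 332/310.33 ≈ 518.9 Hz.
On the return leg the train is a moving observer: f₂ = f₁ · (v + v_e)/v = 518.9 × 353.67/332 ≈ 552.7 Hz.
Equivalently f₂ = f₀ · (v + v_e)/(v − v_e).
Beat against the emitted tone: |f₂ − f₀| = 2v_e·f₀/(v − v_e) = 2 × 21.67 × 485/310.33 ≈ 68 Hz.

68 Hz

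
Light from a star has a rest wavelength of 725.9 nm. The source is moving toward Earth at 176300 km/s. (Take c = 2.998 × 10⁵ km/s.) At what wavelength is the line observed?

369.7 nm

β = v/c = 176300/299800 = 0.5881.
Relativistic Doppler for wavelength: λ' = λ₀ · √((1 − β)/(1 + β)).
λ' = 725.9 × √(0.4119/1.5881) = 725.9 × 0.50931 ≈ 369.7 nm.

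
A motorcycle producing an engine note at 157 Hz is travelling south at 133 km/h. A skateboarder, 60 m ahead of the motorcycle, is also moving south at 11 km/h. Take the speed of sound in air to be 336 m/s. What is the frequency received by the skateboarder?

133 km/h = 36.94 m/s; 11 km/h = 3.056 m/s.
The skateboarder is ahead, so the motorcycle is moving toward it while the skateboarder is moving away from the motorcycle.
Both move, so f' = f · (v − v_o)/(v − v_s).
f' = 157 × (336 − 3.056)/(336 − 36.94) = 157 × 332.94/299.06 ≈ 175 Hz.

175 Hz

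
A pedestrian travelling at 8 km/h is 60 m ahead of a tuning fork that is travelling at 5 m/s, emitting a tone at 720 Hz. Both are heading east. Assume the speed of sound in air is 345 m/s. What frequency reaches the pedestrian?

726 Hz

8 km/h = 2.222 m/s.
The pedestrian is ahead, so the tuning fork is moving toward it while the pedestrian is moving away from the tuning fork.
Both move, so f' = f · (v − v_o)/(v − v_s).
f' = 720 × (345 − 2.222)/(345 − 5) = 720 × 342.78/340 ≈ 726 Hz.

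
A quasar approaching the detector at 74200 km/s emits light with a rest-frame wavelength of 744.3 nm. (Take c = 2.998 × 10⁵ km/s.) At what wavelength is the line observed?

578.1 nm

β = v/c = 74200/299800 = 0.2475.
Relativistic Doppler for wavelength: λ' = λ₀ · √((1 − β)/(1 + β)).
λ' = 744.3 × √(0.7525/1.2475) = 744.3 × 0.77667 ≈ 578.1 nm.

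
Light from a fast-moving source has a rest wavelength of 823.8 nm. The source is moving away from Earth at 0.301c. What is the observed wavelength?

1123.9 nm

Relativistic Doppler for wavelength: λ' = λ₀ · √((1 + β)/(1 − β)).
λ' = 823.8 × √(1.3010/0.6990) = 823.8 × 1.36427 ≈ 1123.9 nm.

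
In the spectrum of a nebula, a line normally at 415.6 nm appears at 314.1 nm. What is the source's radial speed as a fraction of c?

0.273c

λ'/λ₀ = 0.7558 < 1 (blueshift), so the source is approaching.
λ'/λ₀ = √((1 − β)/(1 + β)) for an approaching source ⇒ β = (1 − r²)/(1 + r²) with r = λ'/λ₀.
β = (1 − 0.5712)/(1 + 0.5712) ≈ 0.273.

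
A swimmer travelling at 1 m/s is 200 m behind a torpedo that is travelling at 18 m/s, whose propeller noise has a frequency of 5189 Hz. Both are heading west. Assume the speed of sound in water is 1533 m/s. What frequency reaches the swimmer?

The swimmer is behind, so the torpedo is moving away from it while the swimmer is moving toward the torpedo.
With source receding and observer approaching, f' = f · (v + v_o)/(v + v_s).
f' = 5189 × (1533 + 1)/(1533 + 18) = 5189 × 1534/1551 ≈ 5132 Hz.

5132 Hz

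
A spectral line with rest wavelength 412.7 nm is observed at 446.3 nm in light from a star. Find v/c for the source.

λ'/λ₀ = 1.0814 > 1 (redshift), so the source is receding.
λ'/λ₀ = √((1 + β)/(1 − β)) for a receding source ⇒ β = (r² − 1)/(r² + 1) with r = λ'/λ₀.
β = (1.1695 − 1)/(1.1695 + 1) ≈ 0.078.

0.078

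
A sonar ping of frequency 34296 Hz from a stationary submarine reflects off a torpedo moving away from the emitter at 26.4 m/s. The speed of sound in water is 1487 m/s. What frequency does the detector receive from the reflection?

At the torpedo (a moving observer), f₁ = f₀ · (v − u)/v = 34296 × 1460.6/1487 ≈ 33687 Hz.
On reflection it acts as a source moving away from the stationary detector: f₂ = f₁ · v/(v + u) = 33687 × 1487/1513.4 ≈ 33099 Hz.

33099 Hz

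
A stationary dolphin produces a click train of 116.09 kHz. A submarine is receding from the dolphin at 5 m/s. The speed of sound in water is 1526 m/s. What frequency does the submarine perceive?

Only the observer moves, away from the source, so f' = f · (v − v_o)/v.
f' = 116.09 × (1526 − 5)/1526 = 116.09 × 1521/1526 ≈ 115.7 kHz.

115.7 kHz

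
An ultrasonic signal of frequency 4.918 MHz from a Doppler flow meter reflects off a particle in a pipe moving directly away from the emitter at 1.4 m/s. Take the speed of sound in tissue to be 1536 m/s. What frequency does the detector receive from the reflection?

4.909 MHz

At the particle in a pipe (a moving observer), f₁ = f₀ · (v − u)/v = 4.918 × 1534.6/1536 ≈ 4.914 MHz.
On reflection it acts as a source moving away from the stationary detector: f₂ = f₁ · v/(v + u) = 4.914 × 1536/1537.4 ≈ 4.909 MHz.
Equivalently f₂ = f₀ · (v − u)/(v + u).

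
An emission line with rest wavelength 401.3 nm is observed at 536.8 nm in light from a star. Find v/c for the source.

λ'/λ₀ = 1.3377 > 1 (redshift), so the source is receding.
λ'/λ₀ = √((1 + β)/(1 − β)) for a receding source ⇒ β = (r² − 1)/(r² + 1) with r = λ'/λ₀.
β = (1.7893 − 1)/(1.7893 + 1) ≈ 0.283.

0.283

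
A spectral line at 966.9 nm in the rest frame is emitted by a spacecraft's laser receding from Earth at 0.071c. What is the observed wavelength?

Relativistic Doppler for wavelength: λ' = λ₀ · √((1 + β)/(1 − β)).
λ' = 966.9 × √(1.0710/0.9290) = 966.9 × 1.07371 ≈ 1038.2 nm.

1038.2 nm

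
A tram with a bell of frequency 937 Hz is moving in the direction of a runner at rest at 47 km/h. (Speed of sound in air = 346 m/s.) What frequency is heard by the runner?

47 km/h = 13.06 m/s.
Moving source, stationary observer: f' = f · v/(v − v_s) since the source is approaching.
f' = 937 × 346/(346 − 13.06) = 937 × 346/332.9 ≈ 974 Hz.

974 Hz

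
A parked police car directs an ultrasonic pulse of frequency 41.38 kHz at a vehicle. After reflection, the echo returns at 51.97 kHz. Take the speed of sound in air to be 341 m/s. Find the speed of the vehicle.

39 m/s

Double Doppler shift off a moving reflector: f₂ = f₀ · (v + u)/(v − u) (u > 0 toward emitter).
Rearranging, u = v · (f₂ − f₀)/(f₂ + f₀) = 341 × 10.59/93.35 ≈ 39 m/s.
So the vehicle is moving at 39 m/s toward the emitter.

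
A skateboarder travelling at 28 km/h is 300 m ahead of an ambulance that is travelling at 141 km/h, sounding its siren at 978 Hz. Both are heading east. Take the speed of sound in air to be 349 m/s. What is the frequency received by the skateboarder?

141 km/h = 39.17 m/s; 28 km/h = 7.778 m/s.
The skateboarder is ahead, so the ambulance is moving toward it while the skateboarder is moving away from the ambulance.
General Doppler shift: f' = f · (v − v_o)/(v − v_s).
f' = 978 × (349 − 7.778)/(349 − 39.17) = 978 × 341.22/309.83 ≈ 1077 Hz.

1077 Hz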